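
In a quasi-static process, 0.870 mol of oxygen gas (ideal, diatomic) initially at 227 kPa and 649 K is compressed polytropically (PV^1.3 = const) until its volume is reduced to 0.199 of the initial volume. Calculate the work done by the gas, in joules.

-9750 J

V₁ = nRT₁/P₁ = 0.870×8.314×649/227 = 20.7 L.
Polytropic n=1.3: T₂ = T₁(V₁/V₂)^(n−1) = 649×(5.03)^0.30 = 1050 K; P₂ = P₁(V₁/V₂)^n = 1850 kPa.
W = (P₁V₁−P₂V₂)/(n−1) = (227×20.7−1850×4.12)/0.30 = -9750 J.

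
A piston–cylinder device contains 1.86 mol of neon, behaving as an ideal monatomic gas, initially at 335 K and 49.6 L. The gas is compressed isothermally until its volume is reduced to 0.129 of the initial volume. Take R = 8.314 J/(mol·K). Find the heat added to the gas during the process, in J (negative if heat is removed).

P₁ = nRT₁/V₁ = 1.86×8.314×335/49.6 = 104 kPa.
Isothermal: T stays 335 K; PV = const ⇒ V₂ = 6.40 L, P₂ = 810 kPa.
ΔU = 0 (ideal gas, T constant).
W = nRT ln(V₂/V₁) = 1.86×8.314×335×ln(0.129) = -10600 J.
Q = ΔU + W = -10600 J.

-10600 J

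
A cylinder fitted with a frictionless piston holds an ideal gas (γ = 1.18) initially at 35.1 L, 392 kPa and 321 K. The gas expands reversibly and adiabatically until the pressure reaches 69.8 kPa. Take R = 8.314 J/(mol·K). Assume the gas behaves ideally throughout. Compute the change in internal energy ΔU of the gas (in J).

-17700 J

n = P₁V₁/(RT₁) = 392×35.1/(8.314×321) = 5.16 mol.
Adiabatic: T₂/T₁ = (P₂/P₁)^((γ−1)/γ) ⇒ T₂ = 321×(0.178)^0.153 = 247 K; V₂ = 152 L.
For an ideal gas ΔU = nCvΔT with Cv = R/(γ−1) = 46.2 J/(mol·K).
ΔU = 5.16×46.2×(247−321) = -17700 J.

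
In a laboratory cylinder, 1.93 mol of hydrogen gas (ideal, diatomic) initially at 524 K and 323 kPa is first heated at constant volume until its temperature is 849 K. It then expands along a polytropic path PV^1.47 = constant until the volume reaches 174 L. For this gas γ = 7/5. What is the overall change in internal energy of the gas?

V₁ = nRT₁/P₁ = 1.93×8.314×524/323 = 26.0 L.
Step 1 — Isochoric: V stays 26.0 L; P/T = const ⇒ T₂ = 849 K, P₂ = 523 kPa.
W = 0 (no volume change).
ΔU = nCvΔT = 1.93×20.8×(849−524) = 13000 J.
Q = ΔU = 13000 J.
State after step 1: P = 523 kPa, V = 26.0 L, T = 849 K.
Step 2 — Polytropic n=1.47: T₂ = T₁(V₁/V₂)^(n−1) = 849×(0.150)^0.47 = 348 K; P₂ = P₁(V₁/V₂)^n = 32.1 kPa.
W = (P₁V₁−P₂V₂)/(n−1) = (523×26.0−32.1×174)/0.47 = 17100 J.
ΔU = nCvΔT = 1.93×20.8×(348−849) = -20100 J.
Q = ΔU + W = -3000 J.
Net over both steps: W = 17100 J, Q = 10000 J, ΔU = -7070 J.

-7070 J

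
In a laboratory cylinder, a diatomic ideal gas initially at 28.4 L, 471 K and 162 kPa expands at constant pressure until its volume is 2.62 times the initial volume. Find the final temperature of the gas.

Isobaric: P stays 162 kPa; V/T = const ⇒ T₂ = 1230 K, V₂ = 74.4 L.

1230 K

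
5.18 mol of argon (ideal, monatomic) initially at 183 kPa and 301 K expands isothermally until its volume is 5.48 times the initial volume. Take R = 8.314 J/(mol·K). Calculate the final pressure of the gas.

33.4 kPa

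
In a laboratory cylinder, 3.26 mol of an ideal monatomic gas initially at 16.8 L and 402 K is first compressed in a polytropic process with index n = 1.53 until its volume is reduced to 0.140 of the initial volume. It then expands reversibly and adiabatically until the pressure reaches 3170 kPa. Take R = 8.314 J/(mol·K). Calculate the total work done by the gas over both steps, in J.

P₁ = nRT₁/V₁ = 3.26×8.314×402/16.8 = 649 kPa.
Step 1 — Polytropic n=1.53: T₂ = T₁(V₁/V₂)^(n−1) = 402×(7.14)^0.53 = 1140 K; P₂ = P₁(V₁/V₂)^n = 13100 kPa.
W = (P₁V₁−P₂V₂)/(n−1) = (649×16.8−13100×2.35)/0.53 = -37700 J.
ΔU = nCvΔT = 3.26×12.5×(1140−402) = 30000 J.
Q = ΔU + W = -7730 J.
State after step 1: P = 13100 kPa, V = 2.35 L, T = 1140 K.
Step 2 — Adiabatic: T₂/T₁ = (P₂/P₁)^((γ−1)/γ) ⇒ T₂ = 1140×(0.241)^0.400 = 645 K; V₂ = 5.52 L.
ΔU = nCvΔT = 3.26×12.5×(645−1140) = -20100 J.
Q = 0 for an adiabatic process, so W = −ΔU = 20100 J.
Net over both steps: W = -17600 J, Q = -7730 J, ΔU = 9900 J.

-17600 J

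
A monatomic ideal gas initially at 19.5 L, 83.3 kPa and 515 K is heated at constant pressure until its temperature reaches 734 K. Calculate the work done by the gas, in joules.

n = P₁V₁/(RT₁) = 83.3×19.5/(8.314×515) = 0.379 mol.
Isobaric: P stays 83.3 kPa; V/T = const ⇒ T₂ = 734 K, V₂ = 27.8 L.
W = PΔV = 83.3×(27.8−19.5) kPa·L = 691 J.

691 J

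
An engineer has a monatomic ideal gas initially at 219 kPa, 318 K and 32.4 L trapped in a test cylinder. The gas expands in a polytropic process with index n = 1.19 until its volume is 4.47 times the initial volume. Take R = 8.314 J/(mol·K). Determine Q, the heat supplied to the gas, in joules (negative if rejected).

6610 J

n = P₁V₁/(RT₁) = 219×32.4/(8.314×318) = 2.68 mol.
Polytropic n=1.19: T₂ = T₁(V₁/V₂)^(n−1) = 318×(0.224)^0.19 = 239 K; P₂ = P₁(V₁/V₂)^n = 36.9 kPa.
W = (P₁V₁−P₂V₂)/(n−1) = (219×32.4−36.9×145)/0.19 = 9250 J.
ΔU = nCvΔT = 2.68×12.5×(239−318) = -2640 J.
Q = ΔU + W = 6610 J.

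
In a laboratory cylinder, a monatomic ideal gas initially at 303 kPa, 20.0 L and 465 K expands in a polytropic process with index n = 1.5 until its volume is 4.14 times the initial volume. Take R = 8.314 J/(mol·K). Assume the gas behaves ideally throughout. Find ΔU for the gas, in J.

n = P₁V₁/(RT₁) = 303×20.0/(8.314×465) = 1.57 mol.
Polytropic n=1.5: T₂ = T₁(V₁/V₂)^(n−1) = 465×(0.242)^0.50 = 229 K; P₂ = P₁(V₁/V₂)^n = 36.0 kPa.
For an ideal gas ΔU = nCvΔT with Cv = (3/2)R = 12.5 J/(mol·K).
ΔU = 1.57×12.5×(229−465) = -4620 J.

-4620 J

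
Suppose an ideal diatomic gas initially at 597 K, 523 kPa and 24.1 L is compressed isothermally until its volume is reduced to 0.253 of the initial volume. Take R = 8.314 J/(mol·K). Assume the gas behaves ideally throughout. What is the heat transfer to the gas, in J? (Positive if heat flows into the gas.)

-17300 J

n = P₁V₁/(RT₁) = 523×24.1/(8.314×597) = 2.54 mol.
Isothermal: T stays 597 K; PV = const ⇒ V₂ = 6.10 L, P₂ = 2070 kPa.
ΔU = 0 (ideal gas, T constant).
W = nRT ln(V₂/V₁) = 2.54×8.314×597×ln(0.253) = -17300 J.
Q = ΔU + W = -17300 J.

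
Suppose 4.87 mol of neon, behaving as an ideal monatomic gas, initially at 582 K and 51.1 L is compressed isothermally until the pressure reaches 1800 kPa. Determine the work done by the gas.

-32100 J

P₁ = nRT₁/V₁ = 4.87×8.314×582/51.1 = 461 kPa.
Isothermal: T stays 582 K; PV = const ⇒ V₂ = 13.1 L, P₂ = 1800 kPa.
W = nRT ln(V₂/V₁) = 4.87×8.314×582×ln(0.256) = -32100 J.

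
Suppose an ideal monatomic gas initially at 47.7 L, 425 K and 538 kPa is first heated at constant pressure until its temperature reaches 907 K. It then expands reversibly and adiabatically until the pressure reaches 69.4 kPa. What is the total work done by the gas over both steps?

75000 J

n = P₁V₁/(RT₁) = 538×47.7/(8.314×425) = 7.26 mol.
Step 1 — Isobaric: P stays 538 kPa; V/T = const ⇒ T₂ = 907 K, V₂ = 102 L.
W = PΔV = 538×(102−47.7) kPa·L = 29100 J.
ΔU = nCvΔT = 7.26×12.5×(907−425) = 43700 J.
Q = ΔU + W = nCpΔT = 72800 J.
State after step 1: P = 538 kPa, V = 102 L, T = 907 K.
Step 2 — Adiabatic: T₂/T₁ = (P₂/P₁)^((γ−1)/γ) ⇒ T₂ = 907×(0.129)^0.400 = 400 K; V₂ = 348 L.
ΔU = nCvΔT = 7.26×12.5×(400−907) = -45900 J.
Q = 0 for an adiabatic process, so W = −ΔU = 45900 J.
Net over both steps: W = 75000 J, Q = 72800 J, ΔU = -2280 J.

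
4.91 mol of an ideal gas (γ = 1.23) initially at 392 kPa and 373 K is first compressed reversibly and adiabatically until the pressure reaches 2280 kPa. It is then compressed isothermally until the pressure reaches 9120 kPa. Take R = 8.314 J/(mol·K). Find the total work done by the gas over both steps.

-55200 J

V₁ = nRT₁/P₁ = 4.91×8.314×373/392 = 38.8 L.
Step 1 — Adiabatic: T₂/T₁ = (P₂/P₁)^((γ−1)/γ) ⇒ T₂ = 373×(5.82)^0.187 = 518 K; V₂ = 9.28 L.
ΔU = nCvΔT = 4.91×36.1×(518−373) = 25800 J.
Q = 0 for an adiabatic process, so W = −ΔU = -25800 J.
State after step 1: P = 2280 kPa, V = 9.28 L, T = 518 K.
Step 2 — Isothermal: T stays 518 K; PV = const ⇒ V₂ = 2.32 L, P₂ = 9120 kPa.
ΔU = 0 (ideal gas, T constant).
W = nRT ln(V₂/V₁) = 4.91×8.314×518×ln(0.250) = -29300 J.
Q = ΔU + W = -29300 J.
Net over both steps: W = -55200 J, Q = -29300 J, ΔU = 25800 J.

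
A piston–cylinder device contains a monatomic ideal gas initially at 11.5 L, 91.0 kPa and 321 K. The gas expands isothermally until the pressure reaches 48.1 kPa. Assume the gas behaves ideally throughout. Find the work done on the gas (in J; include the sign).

n = P₁V₁/(RT₁) = 91.0×11.5/(8.314×321) = 0.392 mol.
Isothermal: T stays 321 K; PV = const ⇒ V₂ = 21.8 L, P₂ = 48.1 kPa.
W = nRT ln(V₂/V₁) = 0.392×8.314×321×ln(1.89) = 667 J.
Work done on the gas = −W_by = -667 J.

-667 J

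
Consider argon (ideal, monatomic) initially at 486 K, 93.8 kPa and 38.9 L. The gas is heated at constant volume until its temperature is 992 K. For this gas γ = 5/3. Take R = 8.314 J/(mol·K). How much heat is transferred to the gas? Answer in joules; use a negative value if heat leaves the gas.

5700 J

n = P₁V₁/(RT₁) = 93.8×38.9/(8.314×486) = 0.903 mol.
Isochoric: V stays 38.9 L; P/T = const ⇒ T₂ = 992 K, P₂ = 191 kPa.
W = 0 (no volume change).
ΔU = nCvΔT = 0.903×12.5×(992−486) = 5700 J.
Q = ΔU = 5700 J.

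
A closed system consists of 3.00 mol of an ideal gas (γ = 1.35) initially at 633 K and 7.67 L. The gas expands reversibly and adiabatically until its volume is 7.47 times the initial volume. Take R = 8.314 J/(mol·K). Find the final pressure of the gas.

P₁ = nRT₁/V₁ = 3.00×8.314×633/7.67 = 2060 kPa.
Adiabatic: TV^(γ−1) = const ⇒ T₂ = 633×(0.134)^0.350 = 313 K; PV^γ = const ⇒ P₂ = 136 kPa.

136 kPa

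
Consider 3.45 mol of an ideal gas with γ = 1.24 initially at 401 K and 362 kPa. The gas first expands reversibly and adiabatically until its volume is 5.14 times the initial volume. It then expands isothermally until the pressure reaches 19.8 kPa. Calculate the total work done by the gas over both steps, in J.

22400 J

V₁ = nRT₁/P₁ = 3.45×8.314×401/362 = 31.8 L.
Step 1 — Adiabatic: TV^(γ−1) = const ⇒ T₂ = 401×(0.195)^0.240 = 271 K; PV^γ = const ⇒ P₂ = 47.5 kPa.
ΔU = nCvΔT = 3.45×34.6×(271−401) = -15600 J.
Q = 0 for an adiabatic process, so W = −ΔU = 15600 J.
State after step 1: P = 47.5 kPa, V = 163 L, T = 271 K.
Step 2 — Isothermal: T stays 271 K; PV = const ⇒ V₂ = 392 L, P₂ = 19.8 kPa.
ΔU = 0 (ideal gas, T constant).
W = nRT ln(V₂/V₁) = 3.45×8.314×271×ln(2.40) = 6800 J.
Q = ΔU + W = 6800 J.
Net over both steps: W = 22400 J, Q = 6800 J, ΔU = -15600 J.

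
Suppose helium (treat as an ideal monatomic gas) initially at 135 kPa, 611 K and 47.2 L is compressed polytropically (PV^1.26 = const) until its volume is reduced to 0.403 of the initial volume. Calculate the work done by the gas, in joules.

n = P₁V₁/(RT₁) = 135×47.2/(8.314×611) = 1.25 mol.
Polytropic n=1.26: T₂ = T₁(V₁/V₂)^(n−1) = 611×(2.48)^0.26 = 774 K; P₂ = P₁(V₁/V₂)^n = 424 kPa.
W = (P₁V₁−P₂V₂)/(n−1) = (135×47.2−424×19.0)/0.26 = -6530 J.

-6530 J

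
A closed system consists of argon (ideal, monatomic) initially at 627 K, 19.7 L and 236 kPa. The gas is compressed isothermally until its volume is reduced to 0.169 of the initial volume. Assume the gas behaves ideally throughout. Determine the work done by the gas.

-8270 J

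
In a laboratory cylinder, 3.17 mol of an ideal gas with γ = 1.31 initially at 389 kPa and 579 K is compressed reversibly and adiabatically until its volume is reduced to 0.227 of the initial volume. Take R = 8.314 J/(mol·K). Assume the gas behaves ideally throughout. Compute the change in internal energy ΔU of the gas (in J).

28700 J

V₁ = nRT₁/P₁ = 3.17×8.314×579/389 = 39.2 L.
Adiabatic: TV^(γ−1) = const ⇒ T₂ = 579×(4.41)^0.310 = 917 K; PV^γ = const ⇒ P₂ = 2710 kPa.
For an ideal gas ΔU = nCvΔT with Cv = R/(γ−1) = 26.8 J/(mol·K).
ΔU = 3.17×26.8×(917−579) = 28700 J.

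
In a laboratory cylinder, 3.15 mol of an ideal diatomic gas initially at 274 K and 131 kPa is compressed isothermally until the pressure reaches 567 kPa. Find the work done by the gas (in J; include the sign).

V₁ = nRT₁/P₁ = 3.15×8.314×274/131 = 54.8 L.
Isothermal: T stays 274 K; PV = const ⇒ V₂ = 12.7 L, P₂ = 567 kPa.
W = nRT ln(V₂/V₁) = 3.15×8.314×274×ln(0.231) = -10500 J.

-10500 J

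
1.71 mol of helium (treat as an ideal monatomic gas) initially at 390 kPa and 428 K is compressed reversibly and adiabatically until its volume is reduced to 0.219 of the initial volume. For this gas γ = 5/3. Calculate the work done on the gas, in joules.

V₁ = nRT₁/P₁ = 1.71×8.314×428/390 = 15.6 L.
Adiabatic: TV^(γ−1) = const ⇒ T₂ = 428×(4.57)^0.667 = 1180 K; PV^γ = const ⇒ P₂ = 4900 kPa.
ΔU = nCvΔT = 1.71×12.5×(1180−428) = 16000 J.
Q = 0 for an adiabatic process, so W = −ΔU = -16000 J.
Work done on the gas = −W_by = 16000 J.

16000 J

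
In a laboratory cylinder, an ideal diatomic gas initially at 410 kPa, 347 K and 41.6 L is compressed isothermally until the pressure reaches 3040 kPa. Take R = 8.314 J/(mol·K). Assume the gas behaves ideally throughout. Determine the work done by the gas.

n = P₁V₁/(RT₁) = 410×41.6/(8.314×347) = 5.91 mol.
Isothermal: T stays 347 K; PV = const ⇒ V₂ = 5.61 L, P₂ = 3040 kPa.
W = nRT ln(V₂/V₁) = 5.91×8.314×347×ln(0.135) = -34200 J.

-34200 J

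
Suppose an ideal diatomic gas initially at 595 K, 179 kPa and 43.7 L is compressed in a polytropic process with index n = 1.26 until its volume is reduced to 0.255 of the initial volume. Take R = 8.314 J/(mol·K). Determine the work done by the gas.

-12800 J

n = P₁V₁/(RT₁) = 179×43.7/(8.314×595) = 1.58 mol.
Polytropic n=1.26: T₂ = T₁(V₁/V₂)^(n−1) = 595×(3.92)^0.26 = 849 K; P₂ = P₁(V₁/V₂)^n = 1000 kPa.
W = (P₁V₁−P₂V₂)/(n−1) = (179×43.7−1000×11.1)/0.26 = -12800 J.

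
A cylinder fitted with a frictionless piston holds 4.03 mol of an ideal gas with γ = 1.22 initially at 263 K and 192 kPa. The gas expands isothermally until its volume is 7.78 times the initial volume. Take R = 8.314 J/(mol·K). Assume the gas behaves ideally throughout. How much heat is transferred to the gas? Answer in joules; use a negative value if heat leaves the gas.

18100 J

V₁ = nRT₁/P₁ = 4.03×8.314×263/192 = 45.9 L.
Isothermal: T stays 263 K; PV = const ⇒ V₂ = 357 L, P₂ = 24.7 kPa.
ΔU = 0 (ideal gas, T constant).
W = nRT ln(V₂/V₁) = 4.03×8.314×263×ln(7.78) = 18100 J.
Q = ΔU + W = 18100 J.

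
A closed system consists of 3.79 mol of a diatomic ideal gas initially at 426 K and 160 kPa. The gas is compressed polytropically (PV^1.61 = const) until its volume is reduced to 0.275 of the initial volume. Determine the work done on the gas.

26400 J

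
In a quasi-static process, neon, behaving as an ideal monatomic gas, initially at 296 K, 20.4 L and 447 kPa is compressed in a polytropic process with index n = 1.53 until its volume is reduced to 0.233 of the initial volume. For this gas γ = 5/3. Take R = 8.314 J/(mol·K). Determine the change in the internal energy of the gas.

15900 J

n = P₁V₁/(RT₁) = 447×20.4/(8.314×296) = 3.71 mol.
Polytropic n=1.53: T₂ = T₁(V₁/V₂)^(n−1) = 296×(4.29)^0.53 = 641 K; P₂ = P₁(V₁/V₂)^n = 4150 kPa.
For an ideal gas ΔU = nCvΔT with Cv = (3/2)R = 12.5 J/(mol·K).
ΔU = 3.71×12.5×(641−296) = 15900 J.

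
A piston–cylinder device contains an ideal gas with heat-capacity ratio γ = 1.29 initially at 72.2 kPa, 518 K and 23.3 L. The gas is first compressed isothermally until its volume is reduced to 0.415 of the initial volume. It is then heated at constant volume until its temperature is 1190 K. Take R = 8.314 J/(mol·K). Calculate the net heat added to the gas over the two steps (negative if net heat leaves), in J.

6050 J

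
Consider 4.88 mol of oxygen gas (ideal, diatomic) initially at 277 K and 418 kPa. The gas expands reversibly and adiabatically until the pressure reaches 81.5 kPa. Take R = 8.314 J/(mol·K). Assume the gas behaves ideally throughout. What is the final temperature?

174 K

V₁ = nRT₁/P₁ = 4.88×8.314×277/418 = 26.9 L.
Adiabatic: T₂/T₁ = (P₂/P₁)^((γ−1)/γ) ⇒ T₂ = 277×(0.195)^0.286 = 174 K; V₂ = 86.4 L.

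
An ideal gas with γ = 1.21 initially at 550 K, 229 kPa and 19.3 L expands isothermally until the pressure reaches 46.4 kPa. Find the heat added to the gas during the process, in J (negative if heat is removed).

7060 J

n = P₁V₁/(RT₁) = 229×19.3/(8.314×550) = 0.967 mol.
Isothermal: T stays 550 K; PV = const ⇒ V₂ = 95.3 L, P₂ = 46.4 kPa.
ΔU = 0 (ideal gas, T constant).
W = nRT ln(V₂/V₁) = 0.967×8.314×550×ln(4.94) = 7060 J.
Q = ΔU + W = 7060 J.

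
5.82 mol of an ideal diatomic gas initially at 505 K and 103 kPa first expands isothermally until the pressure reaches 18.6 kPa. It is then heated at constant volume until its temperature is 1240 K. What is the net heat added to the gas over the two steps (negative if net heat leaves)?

V₁ = nRT₁/P₁ = 5.82×8.314×505/103 = 237 L.
Step 1 — Isothermal: T stays 505 K; PV = const ⇒ V₂ = 1310 L, P₂ = 18.6 kPa.
ΔU = 0 (ideal gas, T constant).
W = nRT ln(V₂/V₁) = 5.82×8.314×505×ln(5.54) = 41800 J.
Q = ΔU + W = 41800 J.
State after step 1: P = 18.6 kPa, V = 1310 L, T = 505 K.
Step 2 — Isochoric: V stays 1310 L; P/T = const ⇒ T₂ = 1240 K, P₂ = 45.7 kPa.
W = 0 (no volume change).
ΔU = nCvΔT = 5.82×20.8×(1240−505) = 88900 J.
Q = ΔU = 88900 J.
Net over both steps: W = 41800 J, Q = 131000 J, ΔU = 88900 J.

131000 J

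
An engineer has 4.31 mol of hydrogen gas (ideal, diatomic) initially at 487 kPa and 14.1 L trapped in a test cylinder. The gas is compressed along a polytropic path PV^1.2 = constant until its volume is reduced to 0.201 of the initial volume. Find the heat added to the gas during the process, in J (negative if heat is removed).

T₁ = P₁V₁/(nR) = 487×14.1/(4.31×8.314) = 192 K.
Polytropic n=1.2: T₂ = T₁(V₁/V₂)^(n−1) = 192×(4.98)^0.20 = 264 K; P₂ = P₁(V₁/V₂)^n = 3340 kPa.
W = (P₁V₁−P₂V₂)/(n−1) = (487×14.1−3340×2.83)/0.20 = -13000 J.
ΔU = nCvΔT = 4.31×20.8×(264−192) = 6500 J.
Q = ΔU + W = -6500 J.

-6500 J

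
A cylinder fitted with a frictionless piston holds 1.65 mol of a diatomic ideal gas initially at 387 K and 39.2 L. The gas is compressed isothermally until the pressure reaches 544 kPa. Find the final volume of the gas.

P₁ = nRT₁/V₁ = 1.65×8.314×387/39.2 = 135 kPa.
Isothermal: T stays 387 K; PV = const ⇒ V₂ = 9.76 L, P₂ = 544 kPa.

9.76 L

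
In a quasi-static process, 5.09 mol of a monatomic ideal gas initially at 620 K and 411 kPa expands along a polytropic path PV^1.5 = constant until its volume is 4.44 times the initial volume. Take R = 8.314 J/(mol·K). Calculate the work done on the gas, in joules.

-27600 J

V₁ = nRT₁/P₁ = 5.09×8.314×620/411 = 63.8 L.
Polytropic n=1.5: T₂ = T₁(V₁/V₂)^(n−1) = 620×(0.225)^0.50 = 294 K; P₂ = P₁(V₁/V₂)^n = 43.9 kPa.
W = (P₁V₁−P₂V₂)/(n−1) = (411×63.8−43.9×283)/0.50 = 27600 J.
Work done on the gas = −W_by = -27600 J.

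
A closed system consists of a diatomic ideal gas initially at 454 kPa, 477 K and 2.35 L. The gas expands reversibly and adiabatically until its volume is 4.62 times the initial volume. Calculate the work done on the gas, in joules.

-1220 J

n = P₁V₁/(RT₁) = 454×2.35/(8.314×477) = 0.269 mol.
Adiabatic: TV^(γ−1) = const ⇒ T₂ = 477×(0.216)^0.400 = 259 K; PV^γ = const ⇒ P₂ = 53.3 kPa.
ΔU = nCvΔT = 0.269×20.8×(259−477) = -1220 J.
Q = 0 for an adiabatic process, so W = −ΔU = 1220 J.
Work done on the gas = −W_by = -1220 J.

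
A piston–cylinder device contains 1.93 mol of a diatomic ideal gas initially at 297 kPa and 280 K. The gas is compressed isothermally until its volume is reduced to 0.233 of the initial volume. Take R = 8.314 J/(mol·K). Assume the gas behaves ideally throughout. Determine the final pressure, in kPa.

V₁ = nRT₁/P₁ = 1.93×8.314×280/297 = 15.1 L.
Isothermal: T stays 280 K; PV = const ⇒ V₂ = 3.52 L, P₂ = 1270 kPa.

1270 kPa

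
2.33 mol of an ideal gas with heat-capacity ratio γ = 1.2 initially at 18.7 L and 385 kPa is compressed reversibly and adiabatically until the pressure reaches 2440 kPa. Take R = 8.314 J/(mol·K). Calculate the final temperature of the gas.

506 K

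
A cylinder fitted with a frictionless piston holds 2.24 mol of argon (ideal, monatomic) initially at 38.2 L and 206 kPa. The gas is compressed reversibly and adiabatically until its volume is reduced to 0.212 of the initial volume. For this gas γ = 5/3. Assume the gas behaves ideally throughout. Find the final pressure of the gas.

2730 kPa

T₁ = P₁V₁/(nR) = 206×38.2/(2.24×8.314) = 423 K.
Adiabatic: TV^(γ−1) = const ⇒ T₂ = 423×(4.72)^0.667 = 1190 K; PV^γ = const ⇒ P₂ = 2730 kPa.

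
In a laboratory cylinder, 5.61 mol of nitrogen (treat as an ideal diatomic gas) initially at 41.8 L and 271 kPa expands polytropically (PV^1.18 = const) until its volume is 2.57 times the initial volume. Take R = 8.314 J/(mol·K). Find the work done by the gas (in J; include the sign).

9830 J

T₁ = P₁V₁/(nR) = 271×41.8/(5.61×8.314) = 243 K.
Polytropic n=1.18: T₂ = T₁(V₁/V₂)^(n−1) = 243×(0.389)^0.18 = 205 K; P₂ = P₁(V₁/V₂)^n = 89.0 kPa.
W = (P₁V₁−P₂V₂)/(n−1) = (271×41.8−89.0×107)/0.18 = 9830 J.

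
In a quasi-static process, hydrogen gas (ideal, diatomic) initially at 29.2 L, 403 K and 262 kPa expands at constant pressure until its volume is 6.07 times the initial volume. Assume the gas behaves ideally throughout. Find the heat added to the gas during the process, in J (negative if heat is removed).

n = P₁V₁/(RT₁) = 262×29.2/(8.314×403) = 2.28 mol.
Isobaric: P stays 262 kPa; V/T = const ⇒ T₂ = 2450 K, V₂ = 177 L.
W = PΔV = 262×(177−29.2) kPa·L = 38800 J.
ΔU = nCvΔT = 2.28×20.8×(2450−403) = 97000 J.
Q = ΔU + W = nCpΔT = 136000 J.

136000 J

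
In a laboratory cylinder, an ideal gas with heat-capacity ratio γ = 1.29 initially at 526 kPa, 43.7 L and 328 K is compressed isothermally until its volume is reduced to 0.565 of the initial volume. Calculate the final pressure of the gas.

931 kPa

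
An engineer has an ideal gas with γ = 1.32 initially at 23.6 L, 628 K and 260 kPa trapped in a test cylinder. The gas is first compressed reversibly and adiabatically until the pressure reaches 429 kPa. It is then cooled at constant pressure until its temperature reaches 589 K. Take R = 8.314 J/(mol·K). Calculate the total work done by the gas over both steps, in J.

n = P₁V₁/(RT₁) = 260×23.6/(8.314×628) = 1.18 mol.
Step 1 — Adiabatic: T₂/T₁ = (P₂/P₁)^((γ−1)/γ) ⇒ T₂ = 628×(1.65)^0.242 = 709 K; V₂ = 16.1 L.
ΔU = nCvΔT = 1.18×26.0×(709−628) = 2480 J.
Q = 0 for an adiabatic process, so W = −ΔU = -2480 J.
State after step 1: P = 429 kPa, V = 16.1 L, T = 709 K.
Step 2 — Isobaric: P stays 429 kPa; V/T = const ⇒ T₂ = 589 K, V₂ = 13.4 L.
W = PΔV = 429×(13.4−16.1) kPa·L = -1170 J.
ΔU = nCvΔT = 1.18×26.0×(589−709) = -3670 J.
Q = ΔU + W = nCpΔT = -4840 J.
Net over both steps: W = -3650 J, Q = -4840 J, ΔU = -1190 J.

-3650 J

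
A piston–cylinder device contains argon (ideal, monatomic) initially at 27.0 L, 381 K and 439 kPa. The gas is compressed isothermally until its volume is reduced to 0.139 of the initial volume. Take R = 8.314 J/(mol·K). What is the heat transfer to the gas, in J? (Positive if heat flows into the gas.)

-23400 J

n = P₁V₁/(RT₁) = 439×27.0/(8.314×381) = 3.74 mol.
Isothermal: T stays 381 K; PV = const ⇒ V₂ = 3.75 L, P₂ = 3160 kPa.
ΔU = 0 (ideal gas, T constant).
W = nRT ln(V₂/V₁) = 3.74×8.314×381×ln(0.139) = -23400 J.
Q = ΔU + W = -23400 J.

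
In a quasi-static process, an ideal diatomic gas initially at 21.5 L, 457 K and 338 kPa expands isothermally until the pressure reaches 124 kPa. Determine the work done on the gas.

n = P₁V₁/(RT₁) = 338×21.5/(8.314×457) = 1.91 mol.
Isothermal: T stays 457 K; PV = const ⇒ V₂ = 58.6 L, P₂ = 124 kPa.
W = nRT ln(V₂/V₁) = 1.91×8.314×457×ln(2.73) = 7290 J.
Work done on the gas = −W_by = -7290 J.

-7290 J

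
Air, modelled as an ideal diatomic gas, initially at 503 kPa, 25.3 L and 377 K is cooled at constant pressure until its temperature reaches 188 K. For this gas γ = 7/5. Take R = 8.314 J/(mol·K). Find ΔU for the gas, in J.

-15900 J

n = P₁V₁/(RT₁) = 503×25.3/(8.314×377) = 4.06 mol.
Isobaric: P stays 503 kPa; V/T = const ⇒ T₂ = 188 K, V₂ = 12.6 L.
For an ideal gas ΔU = nCvΔT with Cv = (5/2)R = 20.8 J/(mol·K).
ΔU = 4.06×20.8×(188−377) = -15900 J.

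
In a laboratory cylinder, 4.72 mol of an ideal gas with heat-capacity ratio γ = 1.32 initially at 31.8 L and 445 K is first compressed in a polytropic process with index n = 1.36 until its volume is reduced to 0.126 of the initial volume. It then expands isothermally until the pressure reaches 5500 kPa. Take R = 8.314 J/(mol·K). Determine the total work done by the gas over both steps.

P₁ = nRT₁/V₁ = 4.72×8.314×445/31.8 = 549 kPa.
Step 1 — Polytropic n=1.36: T₂ = T₁(V₁/V₂)^(n−1) = 445×(7.94)^0.36 = 938 K; P₂ = P₁(V₁/V₂)^n = 9190 kPa.
W = (P₁V₁−P₂V₂)/(n−1) = (549×31.8−9190×4.01)/0.36 = -53700 J.
ΔU = nCvΔT = 4.72×26.0×(938−445) = 60500 J.
Q = ΔU + W = 6720 J.
State after step 1: P = 9190 kPa, V = 4.01 L, T = 938 K.
Step 2 — Isothermal: T stays 938 K; PV = const ⇒ V₂ = 6.69 L, P₂ = 5500 kPa.
ΔU = 0 (ideal gas, T constant).
W = nRT ln(V₂/V₁) = 4.72×8.314×938×ln(1.67) = 18900 J.
Q = ΔU + W = 18900 J.
Net over both steps: W = -34900 J, Q = 25600 J, ΔU = 60500 J.

-34900 J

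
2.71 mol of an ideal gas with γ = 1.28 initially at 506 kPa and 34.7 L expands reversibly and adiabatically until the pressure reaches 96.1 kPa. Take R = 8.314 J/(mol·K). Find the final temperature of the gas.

542 K

T₁ = P₁V₁/(nR) = 506×34.7/(2.71×8.314) = 779 K.
Adiabatic: T₂/T₁ = (P₂/P₁)^((γ−1)/γ) ⇒ T₂ = 779×(0.190)^0.219 = 542 K; V₂ = 127 L.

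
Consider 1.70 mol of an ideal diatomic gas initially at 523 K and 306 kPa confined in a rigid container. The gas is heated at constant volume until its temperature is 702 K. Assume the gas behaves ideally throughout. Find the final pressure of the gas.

V₁ = nRT₁/P₁ = 1.70×8.314×523/306 = 24.2 L.
Isochoric: V stays 24.2 L; P/T = const ⇒ T₂ = 702 K, P₂ = 411 kPa.

411 kPa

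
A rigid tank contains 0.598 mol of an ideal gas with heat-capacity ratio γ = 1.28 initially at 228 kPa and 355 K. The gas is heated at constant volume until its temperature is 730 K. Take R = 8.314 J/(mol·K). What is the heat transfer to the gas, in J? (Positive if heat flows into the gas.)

6660 J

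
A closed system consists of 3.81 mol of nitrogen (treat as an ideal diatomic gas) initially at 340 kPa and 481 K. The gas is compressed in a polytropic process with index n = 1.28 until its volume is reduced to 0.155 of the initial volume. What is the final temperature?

V₁ = nRT₁/P₁ = 3.81×8.314×481/340 = 44.8 L.
Polytropic n=1.28: T₂ = T₁(V₁/V₂)^(n−1) = 481×(6.45)^0.28 = 811 K; P₂ = P₁(V₁/V₂)^n = 3700 kPa.

811 K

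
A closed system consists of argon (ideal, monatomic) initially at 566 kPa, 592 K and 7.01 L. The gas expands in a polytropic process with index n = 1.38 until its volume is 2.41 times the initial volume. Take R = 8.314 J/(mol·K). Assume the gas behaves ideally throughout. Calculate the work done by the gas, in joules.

2970 J

n = P₁V₁/(RT₁) = 566×7.01/(8.314×592) = 0.806 mol.
Polytropic n=1.38: T₂ = T₁(V₁/V₂)^(n−1) = 592×(0.415)^0.38 = 424 K; P₂ = P₁(V₁/V₂)^n = 168 kPa.
W = (P₁V₁−P₂V₂)/(n−1) = (566×7.01−168×16.9)/0.38 = 2970 J.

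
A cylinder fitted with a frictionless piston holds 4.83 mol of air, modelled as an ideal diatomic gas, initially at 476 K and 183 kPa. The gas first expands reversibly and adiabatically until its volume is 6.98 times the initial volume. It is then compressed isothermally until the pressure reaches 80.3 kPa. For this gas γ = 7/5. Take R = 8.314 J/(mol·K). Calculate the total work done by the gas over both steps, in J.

9160 J

V₁ = nRT₁/P₁ = 4.83×8.314×476/183 = 104 L.
Step 1 — Adiabatic: TV^(γ−1) = const ⇒ T₂ = 476×(0.143)^0.400 = 219 K; PV^γ = const ⇒ P₂ = 12.1 kPa.
ΔU = nCvΔT = 4.83×20.8×(219−476) = -25800 J.
Q = 0 for an adiabatic process, so W = −ΔU = 25800 J.
State after step 1: P = 12.1 kPa, V = 729 L, T = 219 K.
Step 2 — Isothermal: T stays 219 K; PV = const ⇒ V₂ = 109 L, P₂ = 80.3 kPa.
ΔU = 0 (ideal gas, T constant).
W = nRT ln(V₂/V₁) = 4.83×8.314×219×ln(0.150) = -16700 J.
Q = ΔU + W = -16700 J.
Net over both steps: W = 9160 J, Q = -16700 J, ΔU = -25800 J.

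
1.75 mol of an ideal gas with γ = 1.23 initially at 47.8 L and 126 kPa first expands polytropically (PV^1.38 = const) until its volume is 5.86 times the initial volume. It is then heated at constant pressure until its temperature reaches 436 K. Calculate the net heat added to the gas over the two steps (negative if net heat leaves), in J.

T₁ = P₁V₁/(nR) = 126×47.8/(1.75×8.314) = 414 K.
Step 1 — Polytropic n=1.38: T₂ = T₁(V₁/V₂)^(n−1) = 414×(0.171)^0.38 = 211 K; P₂ = P₁(V₁/V₂)^n = 11.0 kPa.
W = (P₁V₁−P₂V₂)/(n−1) = (126×47.8−11.0×280)/0.38 = 7750 J.
ΔU = nCvΔT = 1.75×36.1×(211−414) = -12800 J.
Q = ΔU + W = -5060 J.
State after step 1: P = 11.0 kPa, V = 280 L, T = 211 K.
Step 2 — Isobaric: P stays 11.0 kPa; V/T = const ⇒ T₂ = 436 K, V₂ = 578 L.
W = PΔV = 11.0×(578−280) kPa·L = 3270 J.
ΔU = nCvΔT = 1.75×36.1×(436−211) = 14200 J.
Q = ΔU + W = nCpΔT = 17500 J.
Net over both steps: W = 11000 J, Q = 12400 J, ΔU = 1390 J.

12400 J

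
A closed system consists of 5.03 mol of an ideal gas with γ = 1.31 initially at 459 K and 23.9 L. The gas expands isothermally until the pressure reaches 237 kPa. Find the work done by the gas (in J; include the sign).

23400 J

P₁ = nRT₁/V₁ = 5.03×8.314×459/23.9 = 803 kPa.
Isothermal: T stays 459 K; PV = const ⇒ V₂ = 81.0 L, P₂ = 237 kPa.
W = nRT ln(V₂/V₁) = 5.03×8.314×459×ln(3.39) = 23400 J.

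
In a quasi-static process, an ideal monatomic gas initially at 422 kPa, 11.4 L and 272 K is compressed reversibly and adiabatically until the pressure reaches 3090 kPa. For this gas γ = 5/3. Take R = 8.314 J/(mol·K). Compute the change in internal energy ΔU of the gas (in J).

8790 J

n = P₁V₁/(RT₁) = 422×11.4/(8.314×272) = 2.13 mol.
Adiabatic: T₂/T₁ = (P₂/P₁)^((γ−1)/γ) ⇒ T₂ = 272×(7.32)^0.400 = 603 K; V₂ = 3.45 L.
For an ideal gas ΔU = nCvΔT with Cv = (3/2)R = 12.5 J/(mol·K).
ΔU = 2.13×12.5×(603−272) = 8790 J.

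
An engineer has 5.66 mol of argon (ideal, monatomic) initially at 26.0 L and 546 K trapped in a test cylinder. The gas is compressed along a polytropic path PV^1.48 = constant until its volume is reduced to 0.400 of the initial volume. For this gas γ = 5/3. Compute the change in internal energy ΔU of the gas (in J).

P₁ = nRT₁/V₁ = 5.66×8.314×546/26.0 = 988 kPa.
Polytropic n=1.48: T₂ = T₁(V₁/V₂)^(n−1) = 546×(2.50)^0.48 = 848 K; P₂ = P₁(V₁/V₂)^n = 3840 kPa.
For an ideal gas ΔU = nCvΔT with Cv = (3/2)R = 12.5 J/(mol·K).
ΔU = 5.66×12.5×(848−546) = 21300 J.

21300 J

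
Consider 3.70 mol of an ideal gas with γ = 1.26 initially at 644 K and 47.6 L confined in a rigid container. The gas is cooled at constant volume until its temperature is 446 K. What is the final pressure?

288 kPa

P₁ = nRT₁/V₁ = 3.70×8.314×644/47.6 = 416 kPa.
Isochoric: V stays 47.6 L; P/T = const ⇒ T₂ = 446 K, P₂ = 288 kPa.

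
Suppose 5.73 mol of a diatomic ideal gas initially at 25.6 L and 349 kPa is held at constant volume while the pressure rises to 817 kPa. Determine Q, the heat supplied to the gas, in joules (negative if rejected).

T₁ = P₁V₁/(nR) = 349×25.6/(5.73×8.314) = 188 K.
Isochoric: V stays 25.6 L; P/T = const ⇒ T₂ = 439 K, P₂ = 817 kPa.
W = 0 (no volume change).
ΔU = nCvΔT = 5.73×20.8×(439−188) = 30000 J.
Q = ΔU = 30000 J.

30000 J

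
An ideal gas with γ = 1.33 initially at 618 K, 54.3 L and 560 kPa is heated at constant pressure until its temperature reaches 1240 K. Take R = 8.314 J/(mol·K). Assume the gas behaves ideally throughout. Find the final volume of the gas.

Isobaric: P stays 560 kPa; V/T = const ⇒ T₂ = 1240 K, V₂ = 109 L.

109 L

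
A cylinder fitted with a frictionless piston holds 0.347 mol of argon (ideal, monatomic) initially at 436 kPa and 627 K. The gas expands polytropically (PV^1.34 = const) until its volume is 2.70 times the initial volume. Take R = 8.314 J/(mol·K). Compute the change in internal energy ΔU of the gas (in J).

V₁ = nRT₁/P₁ = 0.347×8.314×627/436 = 4.15 L.
Polytropic n=1.34: T₂ = T₁(V₁/V₂)^(n−1) = 627×(0.370)^0.34 = 447 K; P₂ = P₁(V₁/V₂)^n = 115 kPa.
For an ideal gas ΔU = nCvΔT with Cv = (3/2)R = 12.5 J/(mol·K).
ΔU = 0.347×12.5×(447−627) = -778 J.

-778 J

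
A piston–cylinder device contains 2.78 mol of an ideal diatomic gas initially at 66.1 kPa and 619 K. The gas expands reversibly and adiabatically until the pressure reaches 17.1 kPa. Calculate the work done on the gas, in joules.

-11500 J

V₁ = nRT₁/P₁ = 2.78×8.314×619/66.1 = 216 L.
Adiabatic: T₂/T₁ = (P₂/P₁)^((γ−1)/γ) ⇒ T₂ = 619×(0.259)^0.286 = 421 K; V₂ = 569 L.
ΔU = nCvΔT = 2.78×20.8×(421−619) = -11500 J.
Q = 0 for an adiabatic process, so W = −ΔU = 11500 J.
Work done on the gas = −W_by = -11500 J.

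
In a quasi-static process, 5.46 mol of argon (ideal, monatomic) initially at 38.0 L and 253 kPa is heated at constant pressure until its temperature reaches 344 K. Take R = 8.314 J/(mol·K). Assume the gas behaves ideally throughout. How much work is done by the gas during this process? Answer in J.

6000 J

T₁ = P₁V₁/(nR) = 253×38.0/(5.46×8.314) = 212 K.
Isobaric: P stays 253 kPa; V/T = const ⇒ T₂ = 344 K, V₂ = 61.7 L.
W = PΔV = 253×(61.7−38.0) kPa·L = 6000 J.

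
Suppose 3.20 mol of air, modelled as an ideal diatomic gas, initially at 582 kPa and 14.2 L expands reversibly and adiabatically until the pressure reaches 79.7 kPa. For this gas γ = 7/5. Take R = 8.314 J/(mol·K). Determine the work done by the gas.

T₁ = P₁V₁/(nR) = 582×14.2/(3.20×8.314) = 311 K.
Adiabatic: T₂/T₁ = (P₂/P₁)^((γ−1)/γ) ⇒ T₂ = 311×(0.137)^0.286 = 176 K; V₂ = 58.8 L.
ΔU = nCvΔT = 3.20×20.8×(176−311) = -8950 J.
Q = 0 for an adiabatic process, so W = −ΔU = 8950 J.

8950 J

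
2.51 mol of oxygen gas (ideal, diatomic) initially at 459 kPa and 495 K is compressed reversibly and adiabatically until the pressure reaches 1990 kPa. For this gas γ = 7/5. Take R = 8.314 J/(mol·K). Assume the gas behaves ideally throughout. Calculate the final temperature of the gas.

V₁ = nRT₁/P₁ = 2.51×8.314×495/459 = 22.5 L.
Adiabatic: T₂/T₁ = (P₂/P₁)^((γ−1)/γ) ⇒ T₂ = 495×(4.34)^0.286 = 753 K; V₂ = 7.89 L.

753 K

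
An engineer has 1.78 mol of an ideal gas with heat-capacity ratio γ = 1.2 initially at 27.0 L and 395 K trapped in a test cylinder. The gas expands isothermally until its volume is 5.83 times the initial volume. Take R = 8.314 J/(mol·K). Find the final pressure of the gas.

P₁ = nRT₁/V₁ = 1.78×8.314×395/27.0 = 217 kPa.
Isothermal: T stays 395 K; PV = const ⇒ V₂ = 157 L, P₂ = 37.1 kPa.

37.1 kPa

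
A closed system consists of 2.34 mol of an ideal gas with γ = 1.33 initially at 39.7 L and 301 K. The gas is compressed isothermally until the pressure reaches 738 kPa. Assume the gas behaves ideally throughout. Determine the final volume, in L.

7.93 L

P₁ = nRT₁/V₁ = 2.34×8.314×301/39.7 = 148 kPa.
Isothermal: T stays 301 K; PV = const ⇒ V₂ = 7.93 L, P₂ = 738 kPa.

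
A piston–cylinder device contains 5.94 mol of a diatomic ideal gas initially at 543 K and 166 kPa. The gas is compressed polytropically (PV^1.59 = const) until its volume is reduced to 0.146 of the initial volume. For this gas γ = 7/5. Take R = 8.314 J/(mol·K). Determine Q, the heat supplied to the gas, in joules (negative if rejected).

45600 J

V₁ = nRT₁/P₁ = 5.94×8.314×543/166 = 162 L.
Polytropic n=1.59: T₂ = T₁(V₁/V₂)^(n−1) = 543×(6.85)^0.59 = 1690 K; P₂ = P₁(V₁/V₂)^n = 3540 kPa.
W = (P₁V₁−P₂V₂)/(n−1) = (166×162−3540×23.6)/0.59 = -96000 J.
ΔU = nCvΔT = 5.94×20.8×(1690−543) = 142000 J.
Q = ΔU + W = 45600 J.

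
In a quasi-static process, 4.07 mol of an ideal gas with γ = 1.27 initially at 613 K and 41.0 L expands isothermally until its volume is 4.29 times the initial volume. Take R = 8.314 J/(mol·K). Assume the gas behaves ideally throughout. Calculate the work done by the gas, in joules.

30200 J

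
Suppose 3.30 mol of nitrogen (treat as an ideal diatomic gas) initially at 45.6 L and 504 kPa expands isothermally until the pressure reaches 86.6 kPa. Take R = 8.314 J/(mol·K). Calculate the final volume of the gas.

265 L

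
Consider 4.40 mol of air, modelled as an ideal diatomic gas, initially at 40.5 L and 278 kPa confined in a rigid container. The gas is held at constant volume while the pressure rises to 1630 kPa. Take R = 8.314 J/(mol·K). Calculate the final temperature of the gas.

1800 K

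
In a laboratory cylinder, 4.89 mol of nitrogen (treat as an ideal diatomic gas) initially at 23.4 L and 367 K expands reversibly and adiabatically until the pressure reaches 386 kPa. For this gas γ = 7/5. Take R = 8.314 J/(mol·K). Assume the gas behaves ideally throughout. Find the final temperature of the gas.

318 K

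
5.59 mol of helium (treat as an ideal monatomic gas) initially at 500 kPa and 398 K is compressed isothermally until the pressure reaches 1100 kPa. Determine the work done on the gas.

V₁ = nRT₁/P₁ = 5.59×8.314×398/500 = 37.0 L.
Isothermal: T stays 398 K; PV = const ⇒ V₂ = 16.8 L, P₂ = 1100 kPa.
W = nRT ln(V₂/V₁) = 5.59×8.314×398×ln(0.455) = -14600 J.
Work done on the gas = −W_by = 14600 J.

14600 J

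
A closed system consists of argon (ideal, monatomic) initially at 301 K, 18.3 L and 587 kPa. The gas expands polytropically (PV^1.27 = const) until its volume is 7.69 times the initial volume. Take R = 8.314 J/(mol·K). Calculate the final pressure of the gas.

44.0 kPa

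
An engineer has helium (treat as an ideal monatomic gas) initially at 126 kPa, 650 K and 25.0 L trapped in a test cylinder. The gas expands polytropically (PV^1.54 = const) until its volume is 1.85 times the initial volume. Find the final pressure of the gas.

Polytropic n=1.54: T₂ = T₁(V₁/V₂)^(n−1) = 650×(0.541)^0.54 = 466 K; P₂ = P₁(V₁/V₂)^n = 48.9 kPa.

48.9 kPa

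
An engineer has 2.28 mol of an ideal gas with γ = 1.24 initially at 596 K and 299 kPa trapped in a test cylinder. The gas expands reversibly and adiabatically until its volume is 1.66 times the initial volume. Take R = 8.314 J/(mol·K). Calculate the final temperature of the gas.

528 K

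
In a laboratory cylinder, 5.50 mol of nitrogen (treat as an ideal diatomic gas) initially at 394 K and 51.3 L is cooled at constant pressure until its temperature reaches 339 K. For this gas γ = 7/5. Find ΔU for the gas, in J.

-6290 J

P₁ = nRT₁/V₁ = 5.50×8.314×394/51.3 = 351 kPa.
Isobaric: P stays 351 kPa; V/T = const ⇒ T₂ = 339 K, V₂ = 44.1 L.
For an ideal gas ΔU = nCvΔT with Cv = (5/2)R = 20.8 J/(mol·K).
ΔU = 5.50×20.8×(339−394) = -6290 J.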